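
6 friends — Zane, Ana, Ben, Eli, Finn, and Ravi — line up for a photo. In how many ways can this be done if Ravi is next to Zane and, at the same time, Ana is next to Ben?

Treat {Ravi,Zane} as one block (2 orders) and {Ana,Ben} as another (2 orders).
That leaves 4 units to arrange: 2 × 2 × 4! = 4 × 24 = 96.

96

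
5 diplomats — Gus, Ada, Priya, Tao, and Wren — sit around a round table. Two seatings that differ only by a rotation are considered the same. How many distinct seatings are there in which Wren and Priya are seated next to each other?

12

Treat {Wren, Priya} as one unit (2 internal orders) and seat the resulting 4 units around the table: (3)! circular arrangements.
So 2 × (3)! = 2 × 6 = 12.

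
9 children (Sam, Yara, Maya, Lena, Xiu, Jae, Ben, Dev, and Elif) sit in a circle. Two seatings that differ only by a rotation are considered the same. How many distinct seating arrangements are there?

40320

Fix one person's seat to break rotational symmetry; the remaining 8 people can be arranged in (8)! = 40320 ways.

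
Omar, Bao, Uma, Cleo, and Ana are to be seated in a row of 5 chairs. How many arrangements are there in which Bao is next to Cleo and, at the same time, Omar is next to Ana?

Treat {Bao,Cleo} as one block (2 orders) and {Omar,Ana} as another (2 orders).
That leaves 3 units to arrange: 2 × 2 × 3! = 4 × 6 = 24.

24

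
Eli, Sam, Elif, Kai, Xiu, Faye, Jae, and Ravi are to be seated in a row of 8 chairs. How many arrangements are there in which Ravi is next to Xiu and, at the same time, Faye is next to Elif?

2880

Treat {Ravi,Xiu} as one block (2 orders) and {Faye,Elif} as another (2 orders).
That leaves 6 units to arrange: 2 × 2 × 6! = 4 × 720 = 2880.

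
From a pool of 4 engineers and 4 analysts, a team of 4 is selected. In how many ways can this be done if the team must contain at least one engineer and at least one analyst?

68

Unrestricted: C(8,4) = 70 ways to pick any 4 of the 8.
Selections missing a whole group: no engineers → C(4,4) = 1; no analysts → C(4,4) = 1.
Both groups omitted at once is impossible, so 70 − 2 = 68.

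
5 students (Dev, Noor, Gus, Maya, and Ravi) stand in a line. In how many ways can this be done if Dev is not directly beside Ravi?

Of the 5! = 120 arrangements, those with Dev and Ravi adjacent number 2 × 4! = 48 (treat the pair as a block with 2 internal orders).
Complementary counting: 120 − 48 = 72.

72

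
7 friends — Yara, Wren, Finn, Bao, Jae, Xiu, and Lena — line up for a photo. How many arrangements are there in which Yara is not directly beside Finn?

There are 7! = 5040 arrangements in all. If Yara and Finn are adjacent, merging them into one block gives 2·(6)! = 1440 arrangements.
Complementary counting: 5040 − 1440 = 3600.

3600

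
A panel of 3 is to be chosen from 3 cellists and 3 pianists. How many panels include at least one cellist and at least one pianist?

18

With no constraint there are C(6,3) = 20 possible selections.
Subtract selections that omit an entire group: no cellists → C(3,3) = 1; no pianists → C(3,3) = 1.
Both groups omitted at once is impossible, so 20 − 2 = 18.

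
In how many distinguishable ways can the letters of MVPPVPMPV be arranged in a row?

The 9 letters of MVPPVPMPV have repeats: M appearing twice, P appearing 4 times, and V appearing 3 times.
So there are 9! / (4!·3!·2!) = 1260 distinguishable arrangements.

1260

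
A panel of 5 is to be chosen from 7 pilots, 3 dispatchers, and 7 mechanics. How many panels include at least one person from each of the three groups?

Total 5-person selections from all 17: C(17,5) = 6188.
Selections missing a whole group: no pilots → C(10,5) = 252; no dispatchers → C(14,5) = 2002; no mechanics → C(10,5) = 252.
Add back selections omitting two groups (i.e. drawn from a single group): C(7,5) + C(3,5) + C(7,5) = 42.
By inclusion–exclusion: 6188 − 2506 + 42 = 3724.

3724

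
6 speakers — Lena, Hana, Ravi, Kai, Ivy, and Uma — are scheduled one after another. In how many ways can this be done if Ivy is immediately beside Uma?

Treat {Ivy, Uma} as a single unit. There are 5 units to order, and the pair itself can be ordered 2 ways.
That gives 2 × 5! = 2 × 120 = 240.

240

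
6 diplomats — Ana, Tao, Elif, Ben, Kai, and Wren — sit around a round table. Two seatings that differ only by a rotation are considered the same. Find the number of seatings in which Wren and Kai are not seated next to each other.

72

All circular seatings of 6 people number (5)! = 120.
Seatings with Wren beside Kai: treat them as a block with 2 internal orders, giving 2 × (4)! = 48.
Subtracting, 120 − 48 = 72.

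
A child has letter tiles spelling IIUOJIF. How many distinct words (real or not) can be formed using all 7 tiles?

IIUOJIF has 7 letters with I appearing 3 times.
The number of distinct arrangements is 7!/(3!) = 5040/6 = 840.

840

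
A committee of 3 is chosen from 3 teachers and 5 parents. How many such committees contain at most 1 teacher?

Split by how many teachers are chosen (0 through 1).
Sum: C(3,0)·C(5,3) + C(3,1)·C(5,2) = 10 + 30 = 40.

40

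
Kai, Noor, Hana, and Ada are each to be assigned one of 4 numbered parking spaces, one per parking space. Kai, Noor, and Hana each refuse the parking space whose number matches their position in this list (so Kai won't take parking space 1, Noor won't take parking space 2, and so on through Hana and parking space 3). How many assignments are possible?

Let Aᵢ (for i ∈ {1, 2, 3}) be the placements that put person i in their forbidden parking space. Any j of these fix j positions, leaving (4−j)! ways to fill the rest, and there are C(3,j) ways to pick which j.
By inclusion–exclusion, the number of valid placements is Σ_{j=0}^{3} (−1)^j C(3,j)·(4−j)!.
Computing: 24 − 18 + 6 − 1 = 11.

11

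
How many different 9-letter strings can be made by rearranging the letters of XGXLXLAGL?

Letter multiplicities in XGXLXLAGL: A×1, G×2, L×3, X×3.
Dividing 9! = 362880 by 3!·3!·2! = 72 for the repeated letters gives 5040.

5040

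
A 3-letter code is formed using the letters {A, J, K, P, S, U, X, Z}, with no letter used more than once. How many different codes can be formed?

336

This is a permutation of 3 out of 8: P(8,3) = 8!/5!.
8 × 7 × 6 = 336.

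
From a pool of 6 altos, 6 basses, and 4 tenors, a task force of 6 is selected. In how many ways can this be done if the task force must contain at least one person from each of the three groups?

6666

With no constraint there are C(16,6) = 8008 possible selections.
Selections missing a whole group: no altos → C(10,6) = 210; no basses → C(10,6) = 210; no tenors → C(12,6) = 924.
Add back selections omitting two groups (i.e. drawn from a single group): C(6,6) + C(6,6) + C(4,6) = 2.
By inclusion–exclusion: 8008 − 1344 + 2 = 6666.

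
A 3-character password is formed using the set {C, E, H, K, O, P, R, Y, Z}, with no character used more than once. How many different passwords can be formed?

504

Choose and order 3 of the 9 symbols: the first character has 9 options, the next 8, then 7.
That product is 9 × 8 × 7 = 504.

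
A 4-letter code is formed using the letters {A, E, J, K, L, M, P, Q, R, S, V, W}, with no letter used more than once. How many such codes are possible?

11880

Choose and order 4 of the 12 symbols: the first letter has 12 options, the next 11, then 10, 9.
12 × 11 × 10 × 9 = 11880.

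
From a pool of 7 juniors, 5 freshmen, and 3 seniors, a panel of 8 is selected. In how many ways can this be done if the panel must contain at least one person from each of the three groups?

With no constraint there are C(15,8) = 6435 possible selections.
Selections missing a whole group: no juniors → C(8,8) = 1; no freshmen → C(10,8) = 45; no seniors → C(12,8) = 495.
Add back selections omitting two groups (i.e. drawn from a single group): C(7,8) + C(5,8) + C(3,8) = 0.
By inclusion–exclusion: 6435 − 541 + 0 = 5894.

5894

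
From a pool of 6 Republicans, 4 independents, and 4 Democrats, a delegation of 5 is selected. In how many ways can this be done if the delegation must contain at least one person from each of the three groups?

With no constraint there are C(14,5) = 2002 possible selections.
Subtract selections that omit an entire group: no Republicans → C(8,5) = 56; no independents → C(10,5) = 252; no Democrats → C(10,5) = 252.
Add back selections omitting two groups (i.e. drawn from a single group): C(6,5) + C(4,5) + C(4,5) = 6.
By inclusion–exclusion: 2002 − 560 + 6 = 1448.

1448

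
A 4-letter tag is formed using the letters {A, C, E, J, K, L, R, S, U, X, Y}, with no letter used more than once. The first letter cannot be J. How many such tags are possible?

7200

The first letter has 11−1 = 10 choices (anything except J).
The remaining 3 letters are filled from the other 10 symbols without repetition: 10 × 9 × 8 = 720.
Total: 10 × 720 = 7200.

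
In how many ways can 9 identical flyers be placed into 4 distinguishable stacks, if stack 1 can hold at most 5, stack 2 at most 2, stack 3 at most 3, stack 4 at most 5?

Ignoring the caps, the number of non-negative solutions to x_1+…+x_4 = 9 is C(12,3) = 220.
Subtract solutions that violate a single cap (substitute x_i' = x_i − (cap_i+1)): x_1 ≥ 6 gives C(6,3) = 20; x_2 ≥ 3 gives C(9,3) = 84; x_3 ≥ 4 gives C(8,3) = 56; x_4 ≥ 6 gives C(6,3) = 20. Together 180.
Add back pairs where two caps are both exceeded: 1 + 0 + 0 + 10 + 1 + 0 = 12.
By inclusion–exclusion the count is 220 − 180 + 12 = 52.

52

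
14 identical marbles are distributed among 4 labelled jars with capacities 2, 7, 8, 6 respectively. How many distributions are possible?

121

Without the upper bounds there are C(17,3) = 680 ways to split 14 among 4 jars.
Subtract solutions that violate a single cap (substitute x_i' = x_i − (cap_i+1)): x_1 ≥ 3 gives C(14,3) = 364; x_2 ≥ 8 gives C(9,3) = 84; x_3 ≥ 9 gives C(8,3) = 56; x_4 ≥ 7 gives C(10,3) = 120. Together 624.
Add back pairs where two caps are both exceeded: 20 + 10 + 35 + 0 + 0 + 0 = 65.
By inclusion–exclusion the count is 680 − 624 + 65 = 121.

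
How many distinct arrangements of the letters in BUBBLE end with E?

Fix E in the last position and arrange the remaining 5 letters.
Those 5 letters have B appearing 3 times, giving (5)!/(3!) = 20.

20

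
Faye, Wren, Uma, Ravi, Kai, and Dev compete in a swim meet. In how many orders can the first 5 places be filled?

720

There are 6 choices for 1st place, 5 for 2nd, and so on down to 2 for position 5.
That gives 6 × 5 × 4 × 3 × 2 = 720.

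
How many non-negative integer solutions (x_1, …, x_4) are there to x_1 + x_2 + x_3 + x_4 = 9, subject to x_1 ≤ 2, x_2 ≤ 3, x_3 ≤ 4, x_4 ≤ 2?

10

Without the upper bounds there are C(12,3) = 220 ways to split 9 among 4 variables.
Subtract solutions that violate a single cap (substitute x_i' = x_i − (cap_i+1)): x_1 ≥ 3 gives C(9,3) = 84; x_2 ≥ 4 gives C(8,3) = 56; x_3 ≥ 5 gives C(7,3) = 35; x_4 ≥ 3 gives C(9,3) = 84. Together 259.
Add back pairs where two caps are both exceeded: 10 + 4 + 20 + 1 + 10 + 4 = 49.
By inclusion–exclusion the count is 220 − 259 + 49 = 10.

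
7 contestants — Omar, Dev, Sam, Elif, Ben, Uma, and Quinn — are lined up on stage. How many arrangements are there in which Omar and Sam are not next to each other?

There are 7! = 5040 arrangements in all. If Omar and Sam are adjacent, merging them into one block gives 2·(6)! = 1440 arrangements.
Complementary counting: 5040 − 1440 = 3600.

3600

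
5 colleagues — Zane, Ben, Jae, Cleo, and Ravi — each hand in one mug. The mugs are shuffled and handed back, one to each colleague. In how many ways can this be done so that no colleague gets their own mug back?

This is the derangement count D_5: permutations of 5 items with no fixed point.
By inclusion–exclusion this is Σ_{j=0}^{5} (−1)^j C(5,j)·(5−j)!.
Computing: 120 − 120 + 60 − 20 + 5 − 1 = 44.

44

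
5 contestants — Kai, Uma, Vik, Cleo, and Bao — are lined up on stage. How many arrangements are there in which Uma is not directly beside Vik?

There are 5! = 120 arrangements in all. If Uma and Vik are adjacent, merging them into one block gives 2·(4)! = 48 arrangements.
So 120 − 48 = 72 arrangements keep them apart.

72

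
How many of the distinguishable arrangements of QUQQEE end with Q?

30

With the last slot taken by Q, it remains to arrange the other 5 letters (UQQEE).
Those 5 letters have E appearing twice and Q appearing twice, giving (5)!/(2!·2!) = 30.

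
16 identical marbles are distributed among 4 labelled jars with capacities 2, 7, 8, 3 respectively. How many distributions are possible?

Without the upper bounds there are C(19,3) = 969 ways to split 16 among 4 jars.
Subtract solutions that violate a single cap (substitute x_i' = x_i − (cap_i+1)): x_1 ≥ 3 gives C(16,3) = 560; x_2 ≥ 8 gives C(11,3) = 165; x_3 ≥ 9 gives C(10,3) = 120; x_4 ≥ 4 gives C(15,3) = 455. Together 1300.
Add back pairs where two caps are both exceeded: 56 + 35 + 220 + 0 + 35 + 20 = 366.
Subtract triples: 0 + 4 + 1 + 0 = 5.
By inclusion–exclusion the count is 969 − 1300 + 366 − 5 = 30.

30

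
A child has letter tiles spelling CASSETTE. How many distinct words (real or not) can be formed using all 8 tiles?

5040

CASSETTE has 8 letters with E appearing twice, S appearing twice, and T appearing twice.
The number of distinct arrangements is 8!/(2!·2!·2!) = 40320/8 = 5040.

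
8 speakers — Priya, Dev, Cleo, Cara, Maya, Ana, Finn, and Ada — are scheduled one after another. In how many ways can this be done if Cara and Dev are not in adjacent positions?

There are 8! = 40320 arrangements in all. If Cara and Dev are adjacent, merging them into one block gives 2·(7)! = 10080 arrangements.
So 40320 − 10080 = 30240 arrangements keep them apart.

30240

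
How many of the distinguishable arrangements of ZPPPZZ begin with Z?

Fix Z in the first position and arrange the remaining 5 letters.
Those 5 letters have P appearing 3 times and Z appearing twice, giving (5)!/(3!·2!) = 10.

10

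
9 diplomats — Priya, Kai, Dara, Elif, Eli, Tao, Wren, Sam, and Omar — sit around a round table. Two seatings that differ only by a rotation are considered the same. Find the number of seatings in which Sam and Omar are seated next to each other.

Treat {Sam, Omar} as one unit (2 internal orders) and seat the resulting 8 units around the table: (7)! circular arrangements.
So 2 × (7)! = 2 × 5040 = 10080.

10080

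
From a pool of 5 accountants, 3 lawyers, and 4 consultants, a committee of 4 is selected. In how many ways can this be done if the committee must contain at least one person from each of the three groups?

Unrestricted: C(12,4) = 495 ways to pick any 4 of the 12.
Subtract selections that omit an entire group: no accountants → C(7,4) = 35; no lawyers → C(9,4) = 126; no consultants → C(8,4) = 70.
Add back selections omitting two groups (i.e. drawn from a single group): C(5,4) + C(3,4) + C(4,4) = 6.
By inclusion–exclusion: 495 − 231 + 6 = 270.

270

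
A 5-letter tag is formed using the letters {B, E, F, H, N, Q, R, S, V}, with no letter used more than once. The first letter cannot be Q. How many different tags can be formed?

The first letter has 9−1 = 8 choices (anything except Q).
The remaining 4 letters are filled from the other 8 symbols without repetition: 8 × 7 × 6 × 5 = 1680.
Total: 8 × 1680 = 13440.

13440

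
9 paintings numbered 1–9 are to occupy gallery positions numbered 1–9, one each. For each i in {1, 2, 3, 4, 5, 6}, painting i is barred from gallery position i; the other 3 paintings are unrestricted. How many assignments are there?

Let Aᵢ (for 1 ≤ i ≤ 6) be the placements that put painting i in its forbidden gallery position. Any j of these fix j positions, leaving (9−j)! ways to fill the rest, and there are C(6,j) ways to pick which j.
By inclusion–exclusion, the number of valid placements is Σ_{j=0}^{6} (−1)^j C(6,j)·(9−j)!.
Computing: 362880 − 241920 + 75600 − 14400 + 1800 − 144 + 6 = 183822.

183822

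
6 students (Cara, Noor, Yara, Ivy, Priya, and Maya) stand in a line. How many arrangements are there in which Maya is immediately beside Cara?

Place the 4 others and the Maya-Cara pair as 5 objects in a line; the pair has 2 internal arrangements.
So the count is 2·(5)! = 240.

240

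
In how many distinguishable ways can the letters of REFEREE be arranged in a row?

105

The 7 letters of REFEREE have repeats: E appearing 4 times and R appearing twice.
Dividing 7! = 5040 by 4!·2! = 48 for the repeated letters gives 105.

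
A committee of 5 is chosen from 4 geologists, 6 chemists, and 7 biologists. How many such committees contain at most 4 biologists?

Split by how many biologists are chosen (0 through 4).
Sum: C(7,0)·C(10,5) + C(7,1)·C(10,4) + C(7,2)·C(10,3) + C(7,3)·C(10,2) + C(7,4)·C(10,1) = 252 + 1470 + 2520 + 1575 + 350 = 6167.

6167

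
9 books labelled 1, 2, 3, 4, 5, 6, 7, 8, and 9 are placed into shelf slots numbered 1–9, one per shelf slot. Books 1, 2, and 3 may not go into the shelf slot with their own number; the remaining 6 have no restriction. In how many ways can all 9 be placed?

256320

Let Aᵢ (for i ∈ {1, 2, 3}) be the placements that put book i in its forbidden shelf slot. Any j of these fix j positions, leaving (9−j)! ways to fill the rest, and there are C(3,j) ways to pick which j.
By inclusion–exclusion, the number of valid placements is Σ_{j=0}^{3} (−1)^j C(3,j)·(9−j)!.
Computing: 362880 − 120960 + 15120 − 720 = 256320.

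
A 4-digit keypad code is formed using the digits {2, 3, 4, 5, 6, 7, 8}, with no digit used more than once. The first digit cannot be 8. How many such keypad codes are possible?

The first digit has 7−1 = 6 choices (anything except 8).
The remaining 3 digits are filled from the other 6 symbols without repetition: 6 × 5 × 4 = 120.
Total: 6 × 120 = 720.

720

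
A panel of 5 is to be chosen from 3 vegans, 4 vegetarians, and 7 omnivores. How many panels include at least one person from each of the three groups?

Total 5-person selections from all 14: C(14,5) = 2002.
Selections missing a whole group: no vegans → C(11,5) = 462; no vegetarians → C(10,5) = 252; no omnivores → C(7,5) = 21.
Add back selections omitting two groups (i.e. drawn from a single group): C(3,5) + C(4,5) + C(7,5) = 21.
By inclusion–exclusion: 2002 − 735 + 21 = 1288.

1288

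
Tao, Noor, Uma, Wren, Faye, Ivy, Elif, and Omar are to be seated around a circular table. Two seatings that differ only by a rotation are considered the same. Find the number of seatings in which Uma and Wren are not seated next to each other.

All circular seatings of 8 people number (7)! = 5040.
Seatings with Uma beside Wren: treat them as a block with 2 internal orders, giving 2 × (6)! = 1440.
Subtracting, 5040 − 1440 = 3600.

3600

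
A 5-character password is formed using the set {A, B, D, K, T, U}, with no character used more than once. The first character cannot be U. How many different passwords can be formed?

600

The first character has 6−1 = 5 choices (anything except U).
The remaining 4 characters are filled from the other 5 symbols without repetition: 5 × 4 × 3 × 2 = 120.
Total: 5 × 120 = 600.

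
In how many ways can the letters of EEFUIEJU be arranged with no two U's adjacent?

Total arrangements of EEFUIEJU: 8!/(3!·2!) = 3360.
If the two U's are adjacent, glue them into one block, leaving 7 items to arrange: (7)!/(3!) = 840 ways.
Hence 3360 − 840 = 2520.

2520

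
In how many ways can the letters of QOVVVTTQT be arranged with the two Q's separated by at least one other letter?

Total arrangements of QOVVVTTQT: 9!/(3!·3!·2!) = 5040.
Arrangements with the Q's together: treat QQ as one letter, giving (8)!/(3!·3!) = 1120.
Subtracting, 5040 − 1120 = 3920 arrangements keep the Q's apart.

3920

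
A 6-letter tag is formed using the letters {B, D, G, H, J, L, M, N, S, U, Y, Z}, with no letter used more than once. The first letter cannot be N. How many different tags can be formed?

609840

The first letter has 12−1 = 11 choices (anything except N).
The remaining 5 letters are filled from the other 11 symbols without repetition: 11 × 10 × 9 × 8 × 7 = 55440.
Total: 11 × 55440 = 609840.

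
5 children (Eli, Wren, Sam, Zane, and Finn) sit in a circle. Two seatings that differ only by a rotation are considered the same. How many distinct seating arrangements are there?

Seat Eli anywhere (absorbing the rotational symmetry), then permute the other 4: (4)! = 24.

24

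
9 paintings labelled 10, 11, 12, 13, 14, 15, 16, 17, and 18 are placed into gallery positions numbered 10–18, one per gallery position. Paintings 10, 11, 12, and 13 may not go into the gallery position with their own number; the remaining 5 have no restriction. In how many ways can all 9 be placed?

Let Aᵢ (for 10 ≤ i ≤ 13) be the placements that put painting i in its forbidden gallery position. Any j of these fix j positions, leaving (9−j)! ways to fill the rest, and there are C(4,j) ways to pick which j.
By inclusion–exclusion, the number of valid placements is Σ_{j=0}^{4} (−1)^j C(4,j)·(9−j)!.
Computing: 362880 − 161280 + 30240 − 2880 + 120 = 229080.

229080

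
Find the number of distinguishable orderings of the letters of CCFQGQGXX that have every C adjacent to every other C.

5040

Treat the 2 copies of C as a single block. The multiset to arrange is then {CC, F, G, G, Q, Q, X, X}, 8 items in all.
That gives (8)!/(2!·2!·2!) = 5040 arrangements.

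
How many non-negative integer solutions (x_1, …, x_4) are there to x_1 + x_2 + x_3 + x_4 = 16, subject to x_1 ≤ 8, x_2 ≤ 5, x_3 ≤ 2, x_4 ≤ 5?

31

Ignoring the caps, the number of non-negative solutions to x_1+…+x_4 = 16 is C(19,3) = 969.
Subtract solutions that violate a single cap (substitute x_i' = x_i − (cap_i+1)): x_1 ≥ 9 gives C(10,3) = 120; x_2 ≥ 6 gives C(13,3) = 286; x_3 ≥ 3 gives C(16,3) = 560; x_4 ≥ 6 gives C(13,3) = 286. Together 1252.
Add back pairs where two caps are both exceeded: 4 + 35 + 4 + 120 + 35 + 120 = 318.
Subtract triples: 0 + 0 + 0 + 4 = 4.
By inclusion–exclusion the count is 969 − 1252 + 318 − 4 = 31.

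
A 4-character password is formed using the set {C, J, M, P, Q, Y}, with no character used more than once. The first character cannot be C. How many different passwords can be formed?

The first character has 6−1 = 5 choices (anything except C).
The remaining 3 characters are filled from the other 5 symbols without repetition: 5 × 4 × 3 = 60.
Total: 5 × 60 = 300.

300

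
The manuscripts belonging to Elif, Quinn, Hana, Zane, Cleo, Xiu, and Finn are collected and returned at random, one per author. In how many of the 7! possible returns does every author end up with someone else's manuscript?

1854

Let Aᵢ be the assignments in which author i gets their own manuscript. We want the size of the complement of A₁∪…∪A_7.
By inclusion–exclusion this is Σ_{j=0}^{7} (−1)^j C(7,j)·(7−j)!.
Computing: 5040 − 5040 + 2520 − 840 + 210 − 42 + 7 − 1 = 1854.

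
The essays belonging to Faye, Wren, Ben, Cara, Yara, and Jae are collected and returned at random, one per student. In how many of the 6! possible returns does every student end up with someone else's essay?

265

This is the derangement count D_6: permutations of 6 items with no fixed point.
By inclusion–exclusion this is Σ_{j=0}^{6} (−1)^j C(6,j)·(6−j)!.
Computing: 720 − 720 + 360 − 120 + 30 − 6 + 1 = 265.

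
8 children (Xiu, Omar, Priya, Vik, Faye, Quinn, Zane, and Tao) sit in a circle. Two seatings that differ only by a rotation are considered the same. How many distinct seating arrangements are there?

Seat Xiu anywhere (absorbing the rotational symmetry), then permute the other 7: (7)! = 5040.

5040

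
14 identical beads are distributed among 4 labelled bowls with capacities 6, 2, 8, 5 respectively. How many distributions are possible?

80

By stars and bars, unrestricted non-negative solutions to x_1+…+x_4 = 14 number C(14+3,3) = 680.
Subtract solutions that violate a single cap (substitute x_i' = x_i − (cap_i+1)): x_1 ≥ 7 gives C(10,3) = 120; x_2 ≥ 3 gives C(14,3) = 364; x_3 ≥ 9 gives C(8,3) = 56; x_4 ≥ 6 gives C(11,3) = 165. Together 705.
Add back pairs where two caps are both exceeded: 35 + 0 + 4 + 10 + 56 + 0 = 105.
By inclusion–exclusion the count is 680 − 705 + 105 = 80.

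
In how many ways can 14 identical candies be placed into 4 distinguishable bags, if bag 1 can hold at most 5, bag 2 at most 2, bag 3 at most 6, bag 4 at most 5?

31

By stars and bars, unrestricted non-negative solutions to x_1+…+x_4 = 14 number C(14+3,3) = 680.
Subtract solutions that violate a single cap (substitute x_i' = x_i − (cap_i+1)): x_1 ≥ 6 gives C(11,3) = 165; x_2 ≥ 3 gives C(14,3) = 364; x_3 ≥ 7 gives C(10,3) = 120; x_4 ≥ 6 gives C(11,3) = 165. Together 814.
Add back pairs where two caps are both exceeded: 56 + 4 + 10 + 35 + 56 + 4 = 165.
By inclusion–exclusion the count is 680 − 814 + 165 = 31.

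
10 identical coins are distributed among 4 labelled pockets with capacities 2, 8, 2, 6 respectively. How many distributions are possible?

59

By stars and bars, unrestricted non-negative solutions to x_1+…+x_4 = 10 number C(10+3,3) = 286.
Subtract solutions that violate a single cap (substitute x_i' = x_i − (cap_i+1)): x_1 ≥ 3 gives C(10,3) = 120; x_2 ≥ 9 gives C(4,3) = 4; x_3 ≥ 3 gives C(10,3) = 120; x_4 ≥ 7 gives C(6,3) = 20. Together 264.
Add back pairs where two caps are both exceeded: 0 + 35 + 1 + 0 + 0 + 1 = 37.
By inclusion–exclusion the count is 286 − 264 + 37 = 59.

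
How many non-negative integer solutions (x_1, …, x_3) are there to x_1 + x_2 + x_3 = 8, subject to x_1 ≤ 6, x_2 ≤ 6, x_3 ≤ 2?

18

Ignoring the caps, the number of non-negative solutions to x_1+…+x_3 = 8 is C(10,2) = 45.
Subtract solutions that violate a single cap (substitute x_i' = x_i − (cap_i+1)): x_1 ≥ 7 gives C(3,2) = 3; x_2 ≥ 7 gives C(3,2) = 3; x_3 ≥ 3 gives C(7,2) = 21. Together 27.
No two caps can be exceeded simultaneously, so the pair terms are all 0.
By inclusion–exclusion the count is 45 − 27 + 0 = 18.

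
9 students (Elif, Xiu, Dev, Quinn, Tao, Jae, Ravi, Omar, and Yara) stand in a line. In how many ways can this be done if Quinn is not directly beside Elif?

282240

Of the 9! = 362880 arrangements, those with Quinn and Elif adjacent number 2 × 8! = 80640 (treat the pair as a block with 2 internal orders).
Complementary counting: 362880 − 80640 = 282240.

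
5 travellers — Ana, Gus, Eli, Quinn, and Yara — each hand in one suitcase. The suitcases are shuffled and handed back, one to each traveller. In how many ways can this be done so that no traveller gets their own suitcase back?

44

This is the derangement count D_5: permutations of 5 items with no fixed point.
By inclusion–exclusion this is Σ_{j=0}^{5} (−1)^j C(5,j)·(5−j)!.
Computing: 120 − 120 + 60 − 20 + 5 − 1 = 44.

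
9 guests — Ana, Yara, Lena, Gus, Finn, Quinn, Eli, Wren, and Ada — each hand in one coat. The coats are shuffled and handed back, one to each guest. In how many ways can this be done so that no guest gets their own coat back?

133496

Count assignments avoiding every fixed point. For any j of the 9 guests fixed to their own coat, the other 9−j can be arranged in (9−j)! ways.
By inclusion–exclusion this is Σ_{j=0}^{9} (−1)^j C(9,j)·(9−j)!.
Computing: 362880 − 362880 + 181440 − 60480 + 15120 − 3024 + 504 − 72 + 9 − 1 = 133496.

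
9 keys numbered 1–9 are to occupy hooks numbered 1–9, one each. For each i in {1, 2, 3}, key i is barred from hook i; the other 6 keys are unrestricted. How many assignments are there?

Let Aᵢ (for i ∈ {1, 2, 3}) be the placements that put key i in its forbidden hook. Any j of these fix j positions, leaving (9−j)! ways to fill the rest, and there are C(3,j) ways to pick which j.
By inclusion–exclusion, the number of valid placements is Σ_{j=0}^{3} (−1)^j C(3,j)·(9−j)!.
Computing: 362880 − 120960 + 15120 − 720 = 256320.

256320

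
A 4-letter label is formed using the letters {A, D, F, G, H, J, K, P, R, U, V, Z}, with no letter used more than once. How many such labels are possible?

This is a permutation of 4 out of 12: P(12,4) = 12!/8!.
That product is 12 × 11 × 10 × 9 = 11880.

11880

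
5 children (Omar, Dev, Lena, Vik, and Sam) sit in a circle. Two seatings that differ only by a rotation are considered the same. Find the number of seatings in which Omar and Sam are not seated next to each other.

All circular seatings of 5 people number (4)! = 24.
Those with Omar next to Sam: fuse the pair into one unit and seat 4 units around a circle — 2·(3)! = 12.
Subtracting, 24 − 12 = 12.

12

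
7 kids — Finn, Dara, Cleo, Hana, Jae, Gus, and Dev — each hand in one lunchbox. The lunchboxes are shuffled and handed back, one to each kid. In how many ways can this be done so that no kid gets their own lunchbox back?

This is the derangement count D_7: permutations of 7 items with no fixed point.
By inclusion–exclusion this is Σ_{j=0}^{7} (−1)^j C(7,j)·(7−j)!.
Computing: 5040 − 5040 + 2520 − 840 + 210 − 42 + 7 − 1 = 1854.

1854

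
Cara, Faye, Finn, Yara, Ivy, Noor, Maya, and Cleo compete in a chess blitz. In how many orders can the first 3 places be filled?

336

This is an ordered selection of 3 from 8: P(8,3).
That gives 8 × 7 × 6 = 336.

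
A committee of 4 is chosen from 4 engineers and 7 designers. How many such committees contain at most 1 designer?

29

Split by how many designers are chosen (0 through 1).
Sum: C(7,0)·C(4,4) + C(7,1)·C(4,3) = 1 + 28 = 29.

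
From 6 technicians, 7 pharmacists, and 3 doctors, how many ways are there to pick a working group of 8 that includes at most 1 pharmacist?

261

Split by how many pharmacists are chosen (0 through 1).
Sum: C(7,0)·C(9,8) + C(7,1)·C(9,7) = 9 + 252 = 261.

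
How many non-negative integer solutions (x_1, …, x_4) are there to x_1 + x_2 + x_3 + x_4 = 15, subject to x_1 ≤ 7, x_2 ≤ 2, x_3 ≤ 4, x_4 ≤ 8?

Without the upper bounds there are C(18,3) = 816 ways to split 15 among 4 variables.
Subtract solutions that violate a single cap (substitute x_i' = x_i − (cap_i+1)): x_1 ≥ 8 gives C(10,3) = 120; x_2 ≥ 3 gives C(15,3) = 455; x_3 ≥ 5 gives C(13,3) = 286; x_4 ≥ 9 gives C(9,3) = 84. Together 945.
Add back pairs where two caps are both exceeded: 35 + 10 + 0 + 120 + 20 + 4 = 189.
By inclusion–exclusion the count is 816 − 945 + 189 = 60.

60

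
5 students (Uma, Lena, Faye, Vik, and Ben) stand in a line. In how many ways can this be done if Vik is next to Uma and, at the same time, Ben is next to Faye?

Treat {Vik,Uma} as one block (2 orders) and {Ben,Faye} as another (2 orders).
That leaves 3 units to arrange: 2 × 2 × 3! = 4 × 6 = 24.

24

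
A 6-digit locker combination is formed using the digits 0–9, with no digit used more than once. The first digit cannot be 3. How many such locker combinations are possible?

136080

The first digit has 10−1 = 9 choices (anything except 3).
The remaining 5 digits are filled from the other 9 symbols without repetition: 9 × 8 × 7 × 6 × 5 = 15120.
Total: 9 × 15120 = 136080.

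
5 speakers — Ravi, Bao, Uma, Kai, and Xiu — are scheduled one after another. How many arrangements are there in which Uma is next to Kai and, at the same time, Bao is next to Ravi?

24

Treat {Uma,Kai} as one block (2 orders) and {Bao,Ravi} as another (2 orders).
That leaves 3 units to arrange: 2 × 2 × 3! = 4 × 6 = 24.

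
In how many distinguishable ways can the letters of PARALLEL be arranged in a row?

3360

PARALLEL has 8 letters with A appearing twice and L appearing 3 times.
The number of distinct arrangements is 8!/(3!·2!) = 40320/12 = 3360.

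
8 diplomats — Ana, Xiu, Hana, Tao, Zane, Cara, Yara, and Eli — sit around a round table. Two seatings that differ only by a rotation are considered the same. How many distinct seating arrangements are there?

5040

Fix one person's seat to break rotational symmetry; the remaining 7 people can be arranged in (7)! = 5040 ways.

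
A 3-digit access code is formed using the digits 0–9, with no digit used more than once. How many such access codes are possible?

720

With no repetition, fill the 3 digits in order: 10 choices, then 9, down to 8.
That product is 10 × 9 × 8 = 720.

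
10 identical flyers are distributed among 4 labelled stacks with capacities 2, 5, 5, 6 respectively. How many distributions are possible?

85

Without the upper bounds there are C(13,3) = 286 ways to split 10 among 4 stacks.
Subtract solutions that violate a single cap (substitute x_i' = x_i − (cap_i+1)): x_1 ≥ 3 gives C(10,3) = 120; x_2 ≥ 6 gives C(7,3) = 35; x_3 ≥ 6 gives C(7,3) = 35; x_4 ≥ 7 gives C(6,3) = 20. Together 210.
Add back pairs where two caps are both exceeded: 4 + 4 + 1 + 0 + 0 + 0 = 9.
By inclusion–exclusion the count is 286 − 210 + 9 = 85.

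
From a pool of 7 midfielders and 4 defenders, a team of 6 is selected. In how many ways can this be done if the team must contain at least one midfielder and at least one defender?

Unrestricted: C(11,6) = 462 ways to pick any 6 of the 11.
Subtract selections that omit an entire group: no midfielders → C(4,6) = 0; no defenders → C(7,6) = 7.
Both groups omitted at once is impossible, so 462 − 7 = 455.

455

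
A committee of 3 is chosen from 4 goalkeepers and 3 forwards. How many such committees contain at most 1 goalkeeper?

Split by how many goalkeepers are chosen (0 through 1).
Sum: C(4,0)·C(3,3) + C(4,1)·C(3,2) = 1 + 12 = 13.

13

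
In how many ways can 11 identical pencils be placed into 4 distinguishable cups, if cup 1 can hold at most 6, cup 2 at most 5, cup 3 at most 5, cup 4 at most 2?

76

Ignoring the caps, the number of non-negative solutions to x_1+…+x_4 = 11 is C(14,3) = 364.
Subtract solutions that violate a single cap (substitute x_i' = x_i − (cap_i+1)): x_1 ≥ 7 gives C(7,3) = 35; x_2 ≥ 6 gives C(8,3) = 56; x_3 ≥ 6 gives C(8,3) = 56; x_4 ≥ 3 gives C(11,3) = 165. Together 312.
Add back pairs where two caps are both exceeded: 0 + 0 + 4 + 0 + 10 + 10 = 24.
By inclusion–exclusion the count is 364 − 312 + 24 = 76.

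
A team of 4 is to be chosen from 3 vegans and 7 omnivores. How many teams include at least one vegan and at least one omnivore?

With no constraint there are C(10,4) = 210 possible selections.
Selections missing a whole group: no vegans → C(7,4) = 35; no omnivores → C(3,4) = 0.
Both groups omitted at once is impossible, so 210 − 35 = 175.

175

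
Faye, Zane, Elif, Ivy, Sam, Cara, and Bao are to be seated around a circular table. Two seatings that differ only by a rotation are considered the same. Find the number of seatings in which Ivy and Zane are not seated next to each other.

Without the restriction there are (6)! = 720 seatings.
Seatings with Ivy beside Zane: treat them as a block with 2 internal orders, giving 2 × (5)! = 240.
Subtracting, 720 − 240 = 480.

480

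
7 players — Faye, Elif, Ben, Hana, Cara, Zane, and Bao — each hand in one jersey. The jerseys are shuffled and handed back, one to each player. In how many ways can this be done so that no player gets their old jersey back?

Let Aᵢ be the assignments in which player i gets their old jersey. We want the size of the complement of A₁∪…∪A_7.
By inclusion–exclusion this is Σ_{j=0}^{7} (−1)^j C(7,j)·(7−j)!.
Computing: 5040 − 5040 + 2520 − 840 + 210 − 42 + 7 − 1 = 1854.

1854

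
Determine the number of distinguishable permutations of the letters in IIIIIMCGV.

3024

Letter multiplicities in IIIIIMCGV: C×1, G×1, I×5, M×1, V×1.
So there are 9! / (5!) = 3024 distinguishable arrangements.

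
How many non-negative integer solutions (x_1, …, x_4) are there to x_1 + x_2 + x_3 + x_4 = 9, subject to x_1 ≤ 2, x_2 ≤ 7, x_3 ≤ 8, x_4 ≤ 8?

Ignoring the caps, the number of non-negative solutions to x_1+…+x_4 = 9 is C(12,3) = 220.
Subtract solutions that violate a single cap (substitute x_i' = x_i − (cap_i+1)): x_1 ≥ 3 gives C(9,3) = 84; x_2 ≥ 8 gives C(4,3) = 4; x_3 ≥ 9 gives C(3,3) = 1; x_4 ≥ 9 gives C(3,3) = 1. Together 90.
No two caps can be exceeded simultaneously, so the pair terms are all 0.
By inclusion–exclusion the count is 220 − 90 + 0 = 130.

130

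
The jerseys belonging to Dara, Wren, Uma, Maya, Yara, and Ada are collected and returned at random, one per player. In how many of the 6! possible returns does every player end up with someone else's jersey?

Let Aᵢ be the assignments in which player i gets their old jersey. We want the size of the complement of A₁∪…∪A_6.
By inclusion–exclusion this is Σ_{j=0}^{6} (−1)^j C(6,j)·(6−j)!.
Computing: 720 − 720 + 360 − 120 + 30 − 6 + 1 = 265.

265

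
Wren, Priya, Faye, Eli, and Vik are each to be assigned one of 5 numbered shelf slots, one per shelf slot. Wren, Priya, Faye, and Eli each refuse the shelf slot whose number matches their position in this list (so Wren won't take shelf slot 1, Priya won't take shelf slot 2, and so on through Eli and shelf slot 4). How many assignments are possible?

53

Let Aᵢ (for 1 ≤ i ≤ 4) be the placements that put person i in their forbidden shelf slot. Any j of these fix j positions, leaving (5−j)! ways to fill the rest, and there are C(4,j) ways to pick which j.
By inclusion–exclusion, the number of valid placements is Σ_{j=0}^{4} (−1)^j C(4,j)·(5−j)!.
Computing: 120 − 96 + 36 − 8 + 1 = 53.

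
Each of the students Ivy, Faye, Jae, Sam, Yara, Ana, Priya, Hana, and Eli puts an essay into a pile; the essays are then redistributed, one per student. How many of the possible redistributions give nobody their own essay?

133496

Let Aᵢ be the assignments in which student i gets their own essay. We want the size of the complement of A₁∪…∪A_9.
By inclusion–exclusion this is Σ_{j=0}^{9} (−1)^j C(9,j)·(9−j)!.
Computing: 362880 − 362880 + 181440 − 60480 + 15120 − 3024 + 504 − 72 + 9 − 1 = 133496.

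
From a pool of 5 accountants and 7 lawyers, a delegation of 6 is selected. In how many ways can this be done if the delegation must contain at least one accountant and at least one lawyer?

With no constraint there are C(12,6) = 924 possible selections.
Selections missing a whole group: no accountants → C(7,6) = 7; no lawyers → C(5,6) = 0.
Both groups omitted at once is impossible, so 924 − 7 = 917.

917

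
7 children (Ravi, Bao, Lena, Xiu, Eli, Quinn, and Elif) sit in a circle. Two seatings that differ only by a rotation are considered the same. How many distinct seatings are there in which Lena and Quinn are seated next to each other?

240

Glue Lena and Quinn into a block (2 internal orders). Seating 6 units around a circle gives (5)! arrangements.
So 2 × (5)! = 2 × 120 = 240.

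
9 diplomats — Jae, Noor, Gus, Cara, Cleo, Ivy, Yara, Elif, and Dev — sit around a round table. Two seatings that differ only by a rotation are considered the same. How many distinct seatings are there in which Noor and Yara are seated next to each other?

Glue Noor and Yara into a block (2 internal orders). Seating 8 units around a circle gives (7)! arrangements.
So 2 × (7)! = 2 × 5040 = 10080.

10080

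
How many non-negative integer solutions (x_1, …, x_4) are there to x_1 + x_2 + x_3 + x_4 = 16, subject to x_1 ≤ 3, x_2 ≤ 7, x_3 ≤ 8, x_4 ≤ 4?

70

By stars and bars, unrestricted non-negative solutions to x_1+…+x_4 = 16 number C(16+3,3) = 969.
Subtract solutions that violate a single cap (substitute x_i' = x_i − (cap_i+1)): x_1 ≥ 4 gives C(15,3) = 455; x_2 ≥ 8 gives C(11,3) = 165; x_3 ≥ 9 gives C(10,3) = 120; x_4 ≥ 5 gives C(14,3) = 364. Together 1104.
Add back pairs where two caps are both exceeded: 35 + 20 + 120 + 0 + 20 + 10 = 205.
By inclusion–exclusion the count is 969 − 1104 + 205 = 70.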